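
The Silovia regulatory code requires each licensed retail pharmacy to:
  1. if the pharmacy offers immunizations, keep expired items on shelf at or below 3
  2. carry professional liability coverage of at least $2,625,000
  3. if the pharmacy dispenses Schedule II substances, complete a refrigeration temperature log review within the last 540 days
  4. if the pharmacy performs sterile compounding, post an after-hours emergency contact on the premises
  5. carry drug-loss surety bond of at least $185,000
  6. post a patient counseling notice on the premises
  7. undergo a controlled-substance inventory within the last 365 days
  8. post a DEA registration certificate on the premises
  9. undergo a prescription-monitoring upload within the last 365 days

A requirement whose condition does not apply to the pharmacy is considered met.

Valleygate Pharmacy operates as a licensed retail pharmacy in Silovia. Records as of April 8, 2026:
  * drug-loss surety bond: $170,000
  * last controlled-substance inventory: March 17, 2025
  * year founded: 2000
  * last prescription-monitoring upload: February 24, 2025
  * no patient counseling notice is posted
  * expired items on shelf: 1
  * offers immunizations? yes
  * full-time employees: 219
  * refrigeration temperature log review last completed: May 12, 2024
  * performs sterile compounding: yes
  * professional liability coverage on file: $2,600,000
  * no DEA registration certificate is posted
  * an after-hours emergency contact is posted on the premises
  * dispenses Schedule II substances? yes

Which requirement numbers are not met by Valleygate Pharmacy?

2, 3, 5, 6, 7, 8, 9

1. condition 'offers immunizations' holds; expired items on shelf 1 ≤ 3 → met
2. professional liability coverage $2,600,000 < $2,625,000 → not met
3. condition 'dispenses Schedule II substances' holds; refrigeration temperature log review 696 days ago vs limit 540 → not met
4. condition 'performs sterile compounding' holds; after-hours emergency contact present → met
5. drug-loss surety bond $170,000 < $185,000 → not met
6. patient counseling notice absent → not met
7. controlled-substance inventory 387 days ago vs limit 365 → not met
8. DEA registration certificate absent → not met
9. prescription-monitoring upload 408 days ago vs limit 365 → not met
Not met: 2, 3, 5, 6, 7, 8, 9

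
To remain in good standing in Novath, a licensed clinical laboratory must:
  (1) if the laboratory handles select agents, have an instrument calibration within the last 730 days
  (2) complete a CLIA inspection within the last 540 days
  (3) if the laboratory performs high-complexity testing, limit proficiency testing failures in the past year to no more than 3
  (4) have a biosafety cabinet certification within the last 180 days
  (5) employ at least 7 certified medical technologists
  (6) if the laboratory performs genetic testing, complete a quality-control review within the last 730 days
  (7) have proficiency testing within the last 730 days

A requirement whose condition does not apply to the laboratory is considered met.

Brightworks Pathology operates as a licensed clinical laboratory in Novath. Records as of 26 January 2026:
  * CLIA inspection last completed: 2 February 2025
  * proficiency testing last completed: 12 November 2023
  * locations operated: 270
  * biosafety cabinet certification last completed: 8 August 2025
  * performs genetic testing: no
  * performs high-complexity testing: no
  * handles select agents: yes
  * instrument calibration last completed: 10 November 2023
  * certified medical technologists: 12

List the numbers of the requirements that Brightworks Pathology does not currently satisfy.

1, 7

1. condition 'handles select agents' holds; instrument calibration 808 days ago vs limit 730 → not met
2. CLIA inspection 358 days ago vs limit 540 → met
3. condition 'performs high-complexity testing' does not hold → requirement n/a → met
4. biosafety cabinet certification 171 days ago vs limit 180 → met
5. certified medical technologists 12 ≥ 7 → met
6. condition 'performs genetic testing' does not hold → requirement n/a → met
7. proficiency testing 806 days ago vs limit 730 → not met
Not met: 1, 7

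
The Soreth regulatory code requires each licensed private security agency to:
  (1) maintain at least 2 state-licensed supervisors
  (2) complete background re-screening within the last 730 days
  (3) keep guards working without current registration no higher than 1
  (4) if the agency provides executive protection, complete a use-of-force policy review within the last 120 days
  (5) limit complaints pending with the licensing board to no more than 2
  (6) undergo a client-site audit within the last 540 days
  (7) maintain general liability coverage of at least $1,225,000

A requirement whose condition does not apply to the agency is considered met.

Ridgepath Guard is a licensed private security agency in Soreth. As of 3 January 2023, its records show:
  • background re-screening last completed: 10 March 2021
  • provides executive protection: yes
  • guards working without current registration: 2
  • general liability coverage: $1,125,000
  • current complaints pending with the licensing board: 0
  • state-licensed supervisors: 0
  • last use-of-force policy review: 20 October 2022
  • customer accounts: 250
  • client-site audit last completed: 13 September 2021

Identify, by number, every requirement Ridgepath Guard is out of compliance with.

1. state-licensed supervisors 0 < 2 → not met
2. background re-screening 664 days ago vs limit 730 → met
3. guards working without current registration 2 > 1 → not met
4. condition 'provides executive protection' holds; use-of-force policy review 75 days ago vs limit 120 → met
5. complaints pending with the licensing board 0 ≤ 2 → met
6. client-site audit 477 days ago vs limit 540 → met
7. general liability coverage $1,125,000 < $1,225,000 → not met
Not met: 1, 3, 7

1, 3, 7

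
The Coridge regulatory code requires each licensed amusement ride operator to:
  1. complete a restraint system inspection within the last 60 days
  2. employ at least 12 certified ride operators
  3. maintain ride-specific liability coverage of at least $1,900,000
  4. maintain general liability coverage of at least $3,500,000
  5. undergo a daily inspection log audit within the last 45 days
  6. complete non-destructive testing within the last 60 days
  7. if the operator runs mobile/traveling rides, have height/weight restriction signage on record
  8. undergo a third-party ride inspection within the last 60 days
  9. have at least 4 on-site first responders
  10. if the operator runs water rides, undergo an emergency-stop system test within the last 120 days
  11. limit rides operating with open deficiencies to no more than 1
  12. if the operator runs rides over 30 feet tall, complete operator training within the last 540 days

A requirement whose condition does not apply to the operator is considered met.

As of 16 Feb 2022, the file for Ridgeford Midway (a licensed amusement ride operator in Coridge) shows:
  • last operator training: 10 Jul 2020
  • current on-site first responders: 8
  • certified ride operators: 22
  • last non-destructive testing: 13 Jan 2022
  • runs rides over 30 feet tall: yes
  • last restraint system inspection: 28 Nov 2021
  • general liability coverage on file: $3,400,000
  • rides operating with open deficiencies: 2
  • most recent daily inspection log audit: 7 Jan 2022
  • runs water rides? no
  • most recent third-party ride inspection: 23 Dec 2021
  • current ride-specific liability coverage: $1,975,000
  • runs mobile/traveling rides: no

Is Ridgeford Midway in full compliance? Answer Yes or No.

No

1. restraint system inspection 80 days ago vs limit 60 → not met
2. certified ride operators 22 ≥ 12 → met
3. ride-specific liability coverage $1,975,000 ≥ $1,900,000 → met
4. general liability coverage $3,400,000 < $3,500,000 → not met
5. daily inspection log audit 40 days ago vs limit 45 → met
6. non-destructive testing 34 days ago vs limit 60 → met
7. condition 'runs mobile/traveling rides' does not hold → requirement n/a → met
8. third-party ride inspection 55 days ago vs limit 60 → met
9. on-site first responders 8 ≥ 4 → met
10. condition 'runs water rides' does not hold → requirement n/a → met
11. rides operating with open deficiencies 2 > 1 → not met
12. condition 'runs rides over 30 feet tall' holds; operator training 586 days ago vs limit 540 → not met
Not met: 1, 4, 11, 12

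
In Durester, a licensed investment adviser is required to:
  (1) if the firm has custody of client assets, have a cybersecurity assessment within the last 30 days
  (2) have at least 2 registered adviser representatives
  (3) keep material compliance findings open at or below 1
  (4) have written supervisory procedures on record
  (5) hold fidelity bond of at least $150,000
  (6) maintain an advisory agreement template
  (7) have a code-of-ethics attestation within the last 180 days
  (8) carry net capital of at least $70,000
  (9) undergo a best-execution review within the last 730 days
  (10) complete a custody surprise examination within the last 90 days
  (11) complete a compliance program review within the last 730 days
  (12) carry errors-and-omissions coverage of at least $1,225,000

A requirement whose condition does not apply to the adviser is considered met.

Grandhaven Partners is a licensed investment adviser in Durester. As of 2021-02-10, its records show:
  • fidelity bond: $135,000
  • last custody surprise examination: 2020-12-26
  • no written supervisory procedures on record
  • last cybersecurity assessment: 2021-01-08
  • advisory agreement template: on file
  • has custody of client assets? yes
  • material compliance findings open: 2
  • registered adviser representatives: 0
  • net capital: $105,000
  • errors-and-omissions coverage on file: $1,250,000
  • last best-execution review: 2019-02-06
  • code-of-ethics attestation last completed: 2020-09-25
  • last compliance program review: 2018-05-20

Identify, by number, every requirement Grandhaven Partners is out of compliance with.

1. condition 'has custody of client assets' holds; cybersecurity assessment 33 days ago vs limit 30 → not met
2. registered adviser representatives 0 < 2 → not met
3. material compliance findings open 2 > 1 → not met
4. written supervisory procedures absent → not met
5. fidelity bond $135,000 < $150,000 → not met
6. advisory agreement template present → met
7. code-of-ethics attestation 138 days ago vs limit 180 → met
8. net capital $105,000 ≥ $70,000 → met
9. best-execution review 735 days ago vs limit 730 → not met
10. custody surprise examination 46 days ago vs limit 90 → met
11. compliance program review 997 days ago vs limit 730 → not met
12. errors-and-omissions coverage $1,250,000 ≥ $1,225,000 → met
Not met: 1, 2, 3, 4, 5, 9, 11

1, 2, 3, 4, 5, 9, 11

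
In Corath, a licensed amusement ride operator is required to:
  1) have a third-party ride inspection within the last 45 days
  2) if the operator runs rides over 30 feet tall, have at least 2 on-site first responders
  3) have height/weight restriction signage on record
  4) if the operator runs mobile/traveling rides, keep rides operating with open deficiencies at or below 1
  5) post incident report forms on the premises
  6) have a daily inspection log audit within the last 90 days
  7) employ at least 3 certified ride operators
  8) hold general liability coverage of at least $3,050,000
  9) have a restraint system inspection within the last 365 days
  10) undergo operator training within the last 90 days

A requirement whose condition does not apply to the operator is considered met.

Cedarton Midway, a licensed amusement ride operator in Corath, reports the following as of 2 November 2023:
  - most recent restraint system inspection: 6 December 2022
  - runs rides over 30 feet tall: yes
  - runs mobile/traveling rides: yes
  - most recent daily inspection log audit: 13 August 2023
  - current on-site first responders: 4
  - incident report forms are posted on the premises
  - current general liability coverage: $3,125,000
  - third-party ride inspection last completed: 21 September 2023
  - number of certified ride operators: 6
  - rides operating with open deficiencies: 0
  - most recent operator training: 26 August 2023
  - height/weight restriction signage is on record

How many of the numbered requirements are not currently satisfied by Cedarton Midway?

0

1. third-party ride inspection 42 days ago vs limit 45 → met
2. condition 'runs rides over 30 feet tall' holds; on-site first responders 4 ≥ 2 → met
3. height/weight restriction signage present → met
4. condition 'runs mobile/traveling rides' holds; rides operating with open deficiencies 0 ≤ 1 → met
5. incident report forms present → met
6. daily inspection log audit 81 days ago vs limit 90 → met
7. certified ride operators 6 ≥ 3 → met
8. general liability coverage $3,125,000 ≥ $3,050,000 → met
9. restraint system inspection 331 days ago vs limit 365 → met
10. operator training 68 days ago vs limit 90 → met
Not met: 0 of 10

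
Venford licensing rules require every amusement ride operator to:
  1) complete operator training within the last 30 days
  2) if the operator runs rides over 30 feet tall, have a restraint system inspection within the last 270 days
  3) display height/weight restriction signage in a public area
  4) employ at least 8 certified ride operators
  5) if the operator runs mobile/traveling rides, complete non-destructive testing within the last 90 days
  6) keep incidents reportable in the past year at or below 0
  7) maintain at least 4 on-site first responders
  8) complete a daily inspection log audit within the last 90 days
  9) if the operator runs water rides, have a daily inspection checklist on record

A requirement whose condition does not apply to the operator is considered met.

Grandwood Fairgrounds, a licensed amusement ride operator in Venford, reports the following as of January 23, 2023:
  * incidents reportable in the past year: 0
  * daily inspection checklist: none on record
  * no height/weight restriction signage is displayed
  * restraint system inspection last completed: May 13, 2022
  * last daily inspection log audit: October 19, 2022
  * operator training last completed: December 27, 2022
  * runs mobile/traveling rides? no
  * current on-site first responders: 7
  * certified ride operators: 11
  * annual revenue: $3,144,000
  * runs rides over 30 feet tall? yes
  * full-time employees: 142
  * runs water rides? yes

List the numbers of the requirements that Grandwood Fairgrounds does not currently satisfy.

3, 8, 9

1. operator training 27 days ago vs limit 30 → met
2. condition 'runs rides over 30 feet tall' holds; restraint system inspection 255 days ago vs limit 270 → met
3. height/weight restriction signage absent → not met
4. certified ride operators 11 ≥ 8 → met
5. condition 'runs mobile/traveling rides' does not hold → requirement n/a → met
6. incidents reportable in the past year 0 ≤ 0 → met
7. on-site first responders 7 ≥ 4 → met
8. daily inspection log audit 96 days ago vs limit 90 → not met
9. condition 'runs water rides' holds; daily inspection checklist absent → not met
Not met: 3, 8, 9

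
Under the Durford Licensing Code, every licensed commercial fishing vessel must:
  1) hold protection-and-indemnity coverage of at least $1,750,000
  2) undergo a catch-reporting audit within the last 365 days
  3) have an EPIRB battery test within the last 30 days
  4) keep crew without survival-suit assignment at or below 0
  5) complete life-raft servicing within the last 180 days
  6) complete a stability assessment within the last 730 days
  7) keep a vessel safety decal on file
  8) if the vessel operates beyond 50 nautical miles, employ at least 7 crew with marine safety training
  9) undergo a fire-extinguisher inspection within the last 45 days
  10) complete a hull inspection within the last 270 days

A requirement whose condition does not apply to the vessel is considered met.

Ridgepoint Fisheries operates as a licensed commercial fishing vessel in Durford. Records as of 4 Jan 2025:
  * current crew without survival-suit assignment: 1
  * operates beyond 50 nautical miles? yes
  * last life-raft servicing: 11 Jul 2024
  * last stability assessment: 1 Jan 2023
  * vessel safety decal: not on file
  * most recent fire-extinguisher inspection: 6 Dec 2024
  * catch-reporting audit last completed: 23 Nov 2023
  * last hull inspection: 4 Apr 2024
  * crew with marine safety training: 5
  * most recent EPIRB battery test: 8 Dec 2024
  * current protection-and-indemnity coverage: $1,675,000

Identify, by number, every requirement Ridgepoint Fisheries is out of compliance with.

1. protection-and-indemnity coverage $1,675,000 < $1,750,000 → not met
2. catch-reporting audit 408 days ago vs limit 365 → not met
3. EPIRB battery test 27 days ago vs limit 30 → met
4. crew without survival-suit assignment 1 > 0 → not met
5. life-raft servicing 177 days ago vs limit 180 → met
6. stability assessment 734 days ago vs limit 730 → not met
7. vessel safety decal absent → not met
8. condition 'operates beyond 50 nautical miles' holds; crew with marine safety training 5 < 7 → not met
9. fire-extinguisher inspection 29 days ago vs limit 45 → met
10. hull inspection 275 days ago vs limit 270 → not met
Not met: 1, 2, 4, 6, 7, 8, 10

1, 2, 4, 6, 7, 8, 10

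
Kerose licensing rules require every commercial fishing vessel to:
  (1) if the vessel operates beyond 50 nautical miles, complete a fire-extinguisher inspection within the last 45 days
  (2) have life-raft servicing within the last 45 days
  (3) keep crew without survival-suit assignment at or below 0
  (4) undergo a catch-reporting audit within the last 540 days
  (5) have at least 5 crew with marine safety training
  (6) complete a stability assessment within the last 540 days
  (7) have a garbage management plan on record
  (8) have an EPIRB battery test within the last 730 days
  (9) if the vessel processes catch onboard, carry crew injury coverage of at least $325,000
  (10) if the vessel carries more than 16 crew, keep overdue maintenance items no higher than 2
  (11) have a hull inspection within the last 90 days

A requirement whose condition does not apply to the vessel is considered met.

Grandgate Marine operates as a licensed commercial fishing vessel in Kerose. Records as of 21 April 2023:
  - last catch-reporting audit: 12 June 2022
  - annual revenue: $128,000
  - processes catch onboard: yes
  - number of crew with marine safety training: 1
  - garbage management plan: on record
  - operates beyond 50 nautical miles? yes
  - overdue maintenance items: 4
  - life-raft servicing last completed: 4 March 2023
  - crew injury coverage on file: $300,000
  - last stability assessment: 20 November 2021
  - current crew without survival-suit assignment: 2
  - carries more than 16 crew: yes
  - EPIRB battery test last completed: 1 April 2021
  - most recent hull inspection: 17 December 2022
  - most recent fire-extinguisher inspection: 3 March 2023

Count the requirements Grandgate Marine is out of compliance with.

1. condition 'operates beyond 50 nautical miles' holds; fire-extinguisher inspection 49 days ago vs limit 45 → not met
2. life-raft servicing 48 days ago vs limit 45 → not met
3. crew without survival-suit assignment 2 > 0 → not met
4. catch-reporting audit 313 days ago vs limit 540 → met
5. crew with marine safety training 1 < 5 → not met
6. stability assessment 517 days ago vs limit 540 → met
7. garbage management plan present → met
8. EPIRB battery test 750 days ago vs limit 730 → not met
9. condition 'processes catch onboard' holds; crew injury coverage $300,000 < $325,000 → not met
10. condition 'carries more than 16 crew' holds; overdue maintenance items 4 > 2 → not met
11. hull inspection 125 days ago vs limit 90 → not met
Not met: 8 of 11

8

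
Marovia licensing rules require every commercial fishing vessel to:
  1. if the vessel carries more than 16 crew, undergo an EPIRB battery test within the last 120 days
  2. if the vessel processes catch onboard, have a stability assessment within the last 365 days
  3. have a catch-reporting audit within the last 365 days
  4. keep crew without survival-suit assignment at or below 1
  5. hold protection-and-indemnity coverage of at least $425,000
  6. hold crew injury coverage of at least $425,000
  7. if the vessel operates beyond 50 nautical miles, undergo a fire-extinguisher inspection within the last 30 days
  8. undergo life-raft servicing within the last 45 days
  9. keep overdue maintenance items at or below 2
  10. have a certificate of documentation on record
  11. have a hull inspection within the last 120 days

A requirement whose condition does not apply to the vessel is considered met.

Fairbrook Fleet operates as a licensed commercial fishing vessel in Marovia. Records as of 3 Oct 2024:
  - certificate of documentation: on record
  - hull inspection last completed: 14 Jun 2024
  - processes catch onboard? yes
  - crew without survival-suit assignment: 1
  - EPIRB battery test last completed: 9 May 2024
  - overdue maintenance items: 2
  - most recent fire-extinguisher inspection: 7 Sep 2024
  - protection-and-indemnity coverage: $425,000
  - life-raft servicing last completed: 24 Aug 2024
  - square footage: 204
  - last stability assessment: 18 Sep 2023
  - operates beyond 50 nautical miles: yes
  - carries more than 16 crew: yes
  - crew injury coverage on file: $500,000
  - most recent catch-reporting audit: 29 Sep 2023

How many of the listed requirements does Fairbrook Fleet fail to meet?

3

1. condition 'carries more than 16 crew' holds; EPIRB battery test 147 days ago vs limit 120 → not met
2. condition 'processes catch onboard' holds; stability assessment 381 days ago vs limit 365 → not met
3. catch-reporting audit 370 days ago vs limit 365 → not met
4. crew without survival-suit assignment 1 ≤ 1 → met
5. protection-and-indemnity coverage $425,000 ≥ $425,000 → met
6. crew injury coverage $500,000 ≥ $425,000 → met
7. condition 'operates beyond 50 nautical miles' holds; fire-extinguisher inspection 26 days ago vs limit 30 → met
8. life-raft servicing 40 days ago vs limit 45 → met
9. overdue maintenance items 2 ≤ 2 → met
10. certificate of documentation present → met
11. hull inspection 111 days ago vs limit 120 → met
Not met: 3 of 11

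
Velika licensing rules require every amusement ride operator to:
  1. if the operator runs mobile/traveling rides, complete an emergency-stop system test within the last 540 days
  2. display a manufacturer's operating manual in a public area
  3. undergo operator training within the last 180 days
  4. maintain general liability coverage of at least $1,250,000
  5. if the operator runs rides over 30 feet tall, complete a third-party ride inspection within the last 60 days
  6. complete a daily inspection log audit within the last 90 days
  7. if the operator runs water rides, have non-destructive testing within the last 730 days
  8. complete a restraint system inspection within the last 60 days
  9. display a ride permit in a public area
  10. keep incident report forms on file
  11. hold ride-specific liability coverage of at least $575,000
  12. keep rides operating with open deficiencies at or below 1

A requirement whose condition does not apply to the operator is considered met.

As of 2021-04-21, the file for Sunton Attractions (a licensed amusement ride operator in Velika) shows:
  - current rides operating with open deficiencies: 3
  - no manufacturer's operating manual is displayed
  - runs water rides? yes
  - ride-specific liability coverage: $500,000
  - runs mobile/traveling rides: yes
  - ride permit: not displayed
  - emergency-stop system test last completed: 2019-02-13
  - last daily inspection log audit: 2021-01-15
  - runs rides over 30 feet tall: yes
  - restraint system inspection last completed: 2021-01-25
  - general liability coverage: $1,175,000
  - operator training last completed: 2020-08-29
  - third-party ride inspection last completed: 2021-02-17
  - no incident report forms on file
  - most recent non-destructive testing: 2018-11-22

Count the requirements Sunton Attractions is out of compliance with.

12

1. condition 'runs mobile/traveling rides' holds; emergency-stop system test 798 days ago vs limit 540 → not met
2. manufacturer's operating manual absent → not met
3. operator training 235 days ago vs limit 180 → not met
4. general liability coverage $1,175,000 < $1,250,000 → not met
5. condition 'runs rides over 30 feet tall' holds; third-party ride inspection 63 days ago vs limit 60 → not met
6. daily inspection log audit 96 days ago vs limit 90 → not met
7. condition 'runs water rides' holds; non-destructive testing 881 days ago vs limit 730 → not met
8. restraint system inspection 86 days ago vs limit 60 → not met
9. ride permit absent → not met
10. incident report forms absent → not met
11. ride-specific liability coverage $500,000 < $575,000 → not met
12. rides operating with open deficiencies 3 > 1 → not met
Not met: 12 of 12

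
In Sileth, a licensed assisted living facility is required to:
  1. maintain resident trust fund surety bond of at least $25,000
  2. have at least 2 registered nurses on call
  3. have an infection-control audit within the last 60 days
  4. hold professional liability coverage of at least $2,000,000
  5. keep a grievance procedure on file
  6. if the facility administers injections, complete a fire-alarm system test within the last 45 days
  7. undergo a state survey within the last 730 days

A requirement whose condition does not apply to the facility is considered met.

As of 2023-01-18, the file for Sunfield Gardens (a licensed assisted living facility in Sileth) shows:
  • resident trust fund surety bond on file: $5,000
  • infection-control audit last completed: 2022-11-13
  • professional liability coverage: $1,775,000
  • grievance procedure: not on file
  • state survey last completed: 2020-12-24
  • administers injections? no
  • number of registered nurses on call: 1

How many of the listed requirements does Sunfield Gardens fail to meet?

1. resident trust fund surety bond $5,000 < $25,000 → not met
2. registered nurses on call 1 < 2 → not met
3. infection-control audit 66 days ago vs limit 60 → not met
4. professional liability coverage $1,775,000 < $2,000,000 → not met
5. grievance procedure absent → not met
6. condition 'administers injections' does not hold → requirement n/a → met
7. state survey 755 days ago vs limit 730 → not met
Not met: 6 of 7

6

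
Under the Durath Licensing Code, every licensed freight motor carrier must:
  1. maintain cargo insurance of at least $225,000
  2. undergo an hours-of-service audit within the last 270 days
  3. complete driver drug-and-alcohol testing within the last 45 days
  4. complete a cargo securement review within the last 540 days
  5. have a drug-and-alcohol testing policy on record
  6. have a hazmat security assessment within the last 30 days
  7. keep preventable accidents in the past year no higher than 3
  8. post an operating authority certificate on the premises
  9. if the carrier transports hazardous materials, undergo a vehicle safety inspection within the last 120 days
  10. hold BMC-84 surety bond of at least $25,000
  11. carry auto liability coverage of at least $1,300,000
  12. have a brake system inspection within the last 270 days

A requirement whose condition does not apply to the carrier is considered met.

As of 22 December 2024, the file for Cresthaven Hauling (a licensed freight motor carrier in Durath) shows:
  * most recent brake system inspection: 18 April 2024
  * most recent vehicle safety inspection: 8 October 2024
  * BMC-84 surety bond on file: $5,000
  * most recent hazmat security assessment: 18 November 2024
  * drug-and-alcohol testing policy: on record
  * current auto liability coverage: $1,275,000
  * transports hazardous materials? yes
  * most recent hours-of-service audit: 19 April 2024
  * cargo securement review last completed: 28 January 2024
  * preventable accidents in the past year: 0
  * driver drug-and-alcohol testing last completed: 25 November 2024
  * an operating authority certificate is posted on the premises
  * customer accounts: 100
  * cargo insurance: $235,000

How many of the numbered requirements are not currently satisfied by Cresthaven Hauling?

1. cargo insurance $235,000 ≥ $225,000 → met
2. hours-of-service audit 247 days ago vs limit 270 → met
3. driver drug-and-alcohol testing 27 days ago vs limit 45 → met
4. cargo securement review 329 days ago vs limit 540 → met
5. drug-and-alcohol testing policy present → met
6. hazmat security assessment 34 days ago vs limit 30 → not met
7. preventable accidents in the past year 0 ≤ 3 → met
8. operating authority certificate present → met
9. condition 'transports hazardous materials' holds; vehicle safety inspection 75 days ago vs limit 120 → met
10. BMC-84 surety bond $5,000 < $25,000 → not met
11. auto liability coverage $1,275,000 < $1,300,000 → not met
12. brake system inspection 248 days ago vs limit 270 → met
Not met: 3 of 12

3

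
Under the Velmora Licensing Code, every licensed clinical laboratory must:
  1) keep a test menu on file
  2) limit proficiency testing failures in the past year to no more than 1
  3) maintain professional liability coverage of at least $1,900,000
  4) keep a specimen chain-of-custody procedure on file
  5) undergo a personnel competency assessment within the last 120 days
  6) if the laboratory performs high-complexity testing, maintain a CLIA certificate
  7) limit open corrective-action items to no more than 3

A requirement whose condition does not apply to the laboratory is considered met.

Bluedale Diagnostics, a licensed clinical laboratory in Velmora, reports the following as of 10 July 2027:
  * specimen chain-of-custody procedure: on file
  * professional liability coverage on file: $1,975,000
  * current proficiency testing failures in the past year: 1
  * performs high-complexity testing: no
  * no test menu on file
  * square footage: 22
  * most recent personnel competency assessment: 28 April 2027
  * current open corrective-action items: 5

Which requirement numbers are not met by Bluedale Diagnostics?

1, 7

1. test menu absent → not met
2. proficiency testing failures in the past year 1 ≤ 1 → met
3. professional liability coverage $1,975,000 ≥ $1,900,000 → met
4. specimen chain-of-custody procedure present → met
5. personnel competency assessment 73 days ago vs limit 120 → met
6. condition 'performs high-complexity testing' does not hold → requirement n/a → met
7. open corrective-action items 5 > 3 → not met
Not met: 1, 7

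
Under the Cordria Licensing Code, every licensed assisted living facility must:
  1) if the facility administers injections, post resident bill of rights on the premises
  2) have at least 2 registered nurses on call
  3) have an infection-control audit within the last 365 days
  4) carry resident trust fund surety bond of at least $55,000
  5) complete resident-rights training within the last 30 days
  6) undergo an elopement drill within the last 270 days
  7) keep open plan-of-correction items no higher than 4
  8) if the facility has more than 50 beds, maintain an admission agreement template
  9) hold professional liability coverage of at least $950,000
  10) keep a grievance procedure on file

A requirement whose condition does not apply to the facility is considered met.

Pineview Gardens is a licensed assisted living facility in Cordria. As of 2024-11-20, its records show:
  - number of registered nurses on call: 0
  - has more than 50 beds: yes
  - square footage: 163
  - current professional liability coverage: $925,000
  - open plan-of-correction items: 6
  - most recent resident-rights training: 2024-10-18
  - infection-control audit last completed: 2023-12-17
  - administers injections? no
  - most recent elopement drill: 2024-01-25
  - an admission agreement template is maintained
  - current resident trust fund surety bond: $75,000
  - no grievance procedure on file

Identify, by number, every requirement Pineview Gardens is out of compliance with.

1. condition 'administers injections' does not hold → requirement n/a → met
2. registered nurses on call 0 < 2 → not met
3. infection-control audit 339 days ago vs limit 365 → met
4. resident trust fund surety bond $75,000 ≥ $55,000 → met
5. resident-rights training 33 days ago vs limit 30 → not met
6. elopement drill 300 days ago vs limit 270 → not met
7. open plan-of-correction items 6 > 4 → not met
8. condition 'has more than 50 beds' holds; admission agreement template present → met
9. professional liability coverage $925,000 < $950,000 → not met
10. grievance procedure absent → not met
Not met: 2, 5, 6, 7, 9, 10

2, 5, 6, 7, 9, 10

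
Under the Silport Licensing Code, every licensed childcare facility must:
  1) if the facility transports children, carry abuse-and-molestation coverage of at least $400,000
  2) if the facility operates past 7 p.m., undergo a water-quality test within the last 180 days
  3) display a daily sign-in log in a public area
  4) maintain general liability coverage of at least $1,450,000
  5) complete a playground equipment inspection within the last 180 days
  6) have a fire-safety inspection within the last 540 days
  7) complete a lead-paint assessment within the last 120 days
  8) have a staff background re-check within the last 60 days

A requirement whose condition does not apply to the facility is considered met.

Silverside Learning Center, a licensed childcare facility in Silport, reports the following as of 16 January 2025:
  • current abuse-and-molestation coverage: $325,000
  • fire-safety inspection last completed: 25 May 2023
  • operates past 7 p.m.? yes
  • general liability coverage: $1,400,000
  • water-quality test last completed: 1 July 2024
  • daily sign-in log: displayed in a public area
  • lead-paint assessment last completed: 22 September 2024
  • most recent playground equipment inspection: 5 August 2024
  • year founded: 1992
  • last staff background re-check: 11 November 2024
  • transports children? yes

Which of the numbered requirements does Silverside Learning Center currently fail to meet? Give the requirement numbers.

1. condition 'transports children' holds; abuse-and-molestation coverage $325,000 < $400,000 → not met
2. condition 'operates past 7 p.m.' holds; water-quality test 199 days ago vs limit 180 → not met
3. daily sign-in log present → met
4. general liability coverage $1,400,000 < $1,450,000 → not met
5. playground equipment inspection 164 days ago vs limit 180 → met
6. fire-safety inspection 602 days ago vs limit 540 → not met
7. lead-paint assessment 116 days ago vs limit 120 → met
8. staff background re-check 66 days ago vs limit 60 → not met
Not met: 1, 2, 4, 6, 8

1, 2, 4, 6, 8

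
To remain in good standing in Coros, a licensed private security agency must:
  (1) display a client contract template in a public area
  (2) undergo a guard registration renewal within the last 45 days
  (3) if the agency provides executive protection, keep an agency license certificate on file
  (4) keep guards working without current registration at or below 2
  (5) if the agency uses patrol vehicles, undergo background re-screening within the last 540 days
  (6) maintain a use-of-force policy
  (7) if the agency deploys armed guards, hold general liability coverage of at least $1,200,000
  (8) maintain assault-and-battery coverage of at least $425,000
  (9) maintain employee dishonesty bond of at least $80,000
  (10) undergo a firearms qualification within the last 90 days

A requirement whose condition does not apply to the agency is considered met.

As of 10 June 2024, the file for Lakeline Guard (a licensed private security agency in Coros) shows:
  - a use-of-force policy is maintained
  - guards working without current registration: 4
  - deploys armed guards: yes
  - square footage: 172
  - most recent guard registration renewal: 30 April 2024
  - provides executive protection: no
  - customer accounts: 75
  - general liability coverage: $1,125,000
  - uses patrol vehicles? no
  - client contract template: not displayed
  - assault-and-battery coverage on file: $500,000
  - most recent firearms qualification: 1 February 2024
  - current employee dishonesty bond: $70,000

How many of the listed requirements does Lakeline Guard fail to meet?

1. client contract template absent → not met
2. guard registration renewal 41 days ago vs limit 45 → met
3. condition 'provides executive protection' does not hold → requirement n/a → met
4. guards working without current registration 4 > 2 → not met
5. condition 'uses patrol vehicles' does not hold → requirement n/a → met
6. use-of-force policy present → met
7. condition 'deploys armed guards' holds; general liability coverage $1,125,000 < $1,200,000 → not met
8. assault-and-battery coverage $500,000 ≥ $425,000 → met
9. employee dishonesty bond $70,000 < $80,000 → not met
10. firearms qualification 130 days ago vs limit 90 → not met
Not met: 5 of 10

5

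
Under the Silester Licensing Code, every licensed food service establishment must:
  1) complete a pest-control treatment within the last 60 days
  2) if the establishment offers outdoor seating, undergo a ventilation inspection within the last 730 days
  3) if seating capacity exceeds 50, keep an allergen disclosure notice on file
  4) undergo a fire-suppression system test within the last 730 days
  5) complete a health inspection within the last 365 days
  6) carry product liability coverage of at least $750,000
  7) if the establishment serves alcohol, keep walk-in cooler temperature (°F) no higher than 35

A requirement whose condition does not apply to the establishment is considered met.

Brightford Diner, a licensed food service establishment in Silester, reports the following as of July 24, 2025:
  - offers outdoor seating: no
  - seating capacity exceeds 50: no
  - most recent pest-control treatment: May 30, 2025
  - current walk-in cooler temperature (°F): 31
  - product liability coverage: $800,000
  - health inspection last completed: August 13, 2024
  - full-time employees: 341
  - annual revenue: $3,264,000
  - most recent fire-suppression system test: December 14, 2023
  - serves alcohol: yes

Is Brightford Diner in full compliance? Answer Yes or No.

1. pest-control treatment 55 days ago vs limit 60 → met
2. condition 'offers outdoor seating' does not hold → requirement n/a → met
3. condition 'seating capacity exceeds 50' does not hold → requirement n/a → met
4. fire-suppression system test 588 days ago vs limit 730 → met
5. health inspection 345 days ago vs limit 365 → met
6. product liability coverage $800,000 ≥ $750,000 → met
7. condition 'serves alcohol' holds; walk-in cooler temperature (°F) 31 ≤ 35 → met
All met.

Yes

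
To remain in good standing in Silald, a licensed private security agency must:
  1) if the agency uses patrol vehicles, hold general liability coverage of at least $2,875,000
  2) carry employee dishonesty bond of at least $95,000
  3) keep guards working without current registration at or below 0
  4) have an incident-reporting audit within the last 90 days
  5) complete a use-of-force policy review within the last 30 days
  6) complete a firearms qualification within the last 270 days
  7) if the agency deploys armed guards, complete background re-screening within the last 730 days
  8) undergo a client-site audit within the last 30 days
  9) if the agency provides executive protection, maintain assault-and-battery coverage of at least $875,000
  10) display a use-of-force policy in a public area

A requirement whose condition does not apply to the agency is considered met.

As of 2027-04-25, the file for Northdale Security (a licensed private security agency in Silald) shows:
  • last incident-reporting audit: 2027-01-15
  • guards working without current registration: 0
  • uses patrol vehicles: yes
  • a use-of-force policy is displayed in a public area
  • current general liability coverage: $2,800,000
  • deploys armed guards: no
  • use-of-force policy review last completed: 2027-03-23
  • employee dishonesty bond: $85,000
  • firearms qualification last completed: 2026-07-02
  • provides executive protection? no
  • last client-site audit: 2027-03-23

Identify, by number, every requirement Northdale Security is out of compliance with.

1, 2, 4, 5, 6, 8

1. condition 'uses patrol vehicles' holds; general liability coverage $2,800,000 < $2,875,000 → not met
2. employee dishonesty bond $85,000 < $95,000 → not met
3. guards working without current registration 0 ≤ 0 → met
4. incident-reporting audit 100 days ago vs limit 90 → not met
5. use-of-force policy review 33 days ago vs limit 30 → not met
6. firearms qualification 297 days ago vs limit 270 → not met
7. condition 'deploys armed guards' does not hold → requirement n/a → met
8. client-site audit 33 days ago vs limit 30 → not met
9. condition 'provides executive protection' does not hold → requirement n/a → met
10. use-of-force policy present → met
Not met: 1, 2, 4, 5, 6, 8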